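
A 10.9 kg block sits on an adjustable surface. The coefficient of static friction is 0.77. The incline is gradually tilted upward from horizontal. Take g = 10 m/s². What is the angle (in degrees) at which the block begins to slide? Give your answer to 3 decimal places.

37.596°

At the threshold of sliding, static friction is at its maximum μ_s N and exactly balances the weight component along the incline: mg sin θ = μ_s mg cos θ.
Hence tan θ = μ_s = 0.77, so θ = arctan(0.77) = 37.5963°.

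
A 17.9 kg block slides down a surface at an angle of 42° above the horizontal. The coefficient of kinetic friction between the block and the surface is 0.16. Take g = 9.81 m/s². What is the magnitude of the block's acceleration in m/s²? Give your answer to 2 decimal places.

5.40 m/s²

Resolving the weight along the incline: the component pulling the block down the slope is mg sin 42° = 17.9 × 9.81 × 0.6691 = 117.493 N, and the normal force is N = mg cos 42° = 17.9 × 9.81 × 0.7431 = 130.488 N.
Kinetic friction acts up the slope with magnitude f = μN = 0.16 × 130.488 = 20.878 N.
Net force along the incline is 117.493 − 20.878 = 96.615 N, so a = 96.615 / 17.9 = 5.3975 m/s².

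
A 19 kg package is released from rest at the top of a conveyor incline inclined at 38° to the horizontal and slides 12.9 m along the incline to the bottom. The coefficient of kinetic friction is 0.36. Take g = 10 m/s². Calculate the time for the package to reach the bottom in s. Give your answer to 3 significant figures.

2.79 s

The weight component along the incline is mg sin 38° = 116.976 N and the normal force is N = mg cos 38° = 149.722 N.
Friction up the slope is f = μN = 0.36 × 149.722 = 53.900 N, so the net downslope force is 116.976 − 53.900 = 63.076 N and a = 63.076 / 19 = 3.3198 m/s².
Starting from rest, L = ½at², so t = √(2L/a) = √(2 × 12.9 / 3.3198) = 2.7878 s.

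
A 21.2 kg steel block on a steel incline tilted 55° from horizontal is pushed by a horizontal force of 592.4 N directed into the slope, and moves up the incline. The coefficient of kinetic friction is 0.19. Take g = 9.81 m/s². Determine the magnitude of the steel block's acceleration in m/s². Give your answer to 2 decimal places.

2.57 m/s²

The horizontal push has components F cos 55° = 592.4 × 0.5736 = 339.801 N up the incline and F sin 55° = 592.4 × 0.8192 = 485.294 N pressing into the surface.
The normal force is therefore N = mg cos 55° + F sin 55° = 119.293 + 485.294 = 604.587 N, and kinetic friction down the slope is μN = 0.19 × 604.587 = 114.872 N.
Along the incline: F cos 55° − mg sin 55° − μN = ma, so 339.801 − 170.371 − 114.872 = 21.2 a, giving a = 2.5735 m/s².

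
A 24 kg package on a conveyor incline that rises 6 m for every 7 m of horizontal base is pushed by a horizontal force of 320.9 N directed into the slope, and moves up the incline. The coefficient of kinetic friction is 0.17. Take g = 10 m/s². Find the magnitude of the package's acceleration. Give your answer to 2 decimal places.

The horizontal push has components F cos 40.60° = 320.9 × 0.7593 = 243.659 N up the incline and F sin 40.60° = 320.9 × 0.6508 = 208.842 N pressing into the surface.
The normal force is therefore N = mg cos 40.60° + F sin 40.60° = 182.232 + 208.842 = 391.074 N, and kinetic friction down the slope is μN = 0.17 × 391.074 = 66.483 N.
Along the incline: F cos 40.60° − mg sin 40.60° − μN = ma, so 243.659 − 156.192 − 66.483 = 24 a, giving a = 0.8743 m/s².

0.87 m/s²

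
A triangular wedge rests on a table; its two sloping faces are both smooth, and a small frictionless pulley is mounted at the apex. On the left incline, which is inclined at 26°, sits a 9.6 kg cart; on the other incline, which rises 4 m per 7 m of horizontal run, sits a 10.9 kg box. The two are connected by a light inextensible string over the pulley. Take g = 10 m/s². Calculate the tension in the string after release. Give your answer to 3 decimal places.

47.701 N

Resolve each weight along its own incline: the 9.6 kg mass has component 9.6 × 10 × sin 26° = 42.084 N down its slope, and the 10.9 kg mass has 10.9 × 10 × sin 29.74° = 54.079 N down its slope.
The 10.9 kg side's 54.079 N exceeds the other side's 42.084 N, so that mass slides down and the 9.6 kg mass slides up. Taking that direction as positive, Newton's second law for the whole system gives 54.079 − 42.084 = (9.6 + 10.9) a, so a = 11.995 / 20.5 = 0.5851 m/s².
For the 9.6 kg mass (up-slope positive): T − 42.084 = 9.6 × 0.5851, so T = 47.701 N.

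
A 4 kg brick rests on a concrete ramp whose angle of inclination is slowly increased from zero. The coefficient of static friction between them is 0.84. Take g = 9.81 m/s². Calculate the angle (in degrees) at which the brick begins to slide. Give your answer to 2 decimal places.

At the threshold of sliding, static friction is at its maximum μ_s N and exactly balances the weight component along the incline: mg sin θ = μ_s mg cos θ.
Hence tan θ = μ_s = 0.84, so θ = arctan(0.84) = 40.0303°.

40.03°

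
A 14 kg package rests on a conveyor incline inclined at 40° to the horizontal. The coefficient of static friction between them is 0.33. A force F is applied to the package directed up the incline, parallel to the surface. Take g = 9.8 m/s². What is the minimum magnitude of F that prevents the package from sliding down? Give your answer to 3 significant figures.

The normal force is N = mg cos 40° = 105.101 N. With F at its minimum the package is on the verge of sliding down, so static friction is at its maximum μ_s N = 0.33 × 105.101 = 34.683 N and acts up the slope.
Equilibrium along the incline: F + μ_s N = mg sin 40°, so F = 88.190 − 34.683 = 53.507 N.

53.5 N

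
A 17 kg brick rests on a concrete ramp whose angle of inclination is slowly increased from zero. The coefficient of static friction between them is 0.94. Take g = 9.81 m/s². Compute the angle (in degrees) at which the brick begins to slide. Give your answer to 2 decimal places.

At the threshold of sliding, static friction is at its maximum μ_s N and exactly balances the weight component along the incline: mg sin θ = μ_s mg cos θ.
Hence tan θ = μ_s = 0.94, so θ = arctan(0.94) = 43.2285°.

43.23°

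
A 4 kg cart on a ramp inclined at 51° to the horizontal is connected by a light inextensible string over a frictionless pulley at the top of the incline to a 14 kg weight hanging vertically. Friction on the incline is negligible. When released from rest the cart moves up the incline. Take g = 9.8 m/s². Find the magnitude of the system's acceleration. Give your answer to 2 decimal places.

5.93 m/s²

For the cart on the incline: the weight component along the slope is m₁g sin 51° = 4 × 9.8 × 0.7771 = 30.462 N and the normal force is N = m₁g cos 51° = 24.669 N.
Newton's second law for the cart (up-slope positive): T − 30.462 = 4 a. For the hanging weight (downward positive): 14 × 9.8 − T = 14 a.
Adding the two equations eliminates T: 106.738 = 18 a, so a = 5.9299 m/s².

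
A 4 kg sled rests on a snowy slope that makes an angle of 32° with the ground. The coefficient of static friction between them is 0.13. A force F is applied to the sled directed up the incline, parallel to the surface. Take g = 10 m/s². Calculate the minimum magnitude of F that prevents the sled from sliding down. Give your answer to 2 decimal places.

16.79 N

The normal force is N = mg cos 32° = 33.922 N. With F at its minimum the sled is on the verge of sliding down, so static friction is at its maximum μ_s N = 0.13 × 33.922 = 4.410 N and acts up the slope.
Equilibrium along the incline: F + μ_s N = mg sin 32°, so F = 21.197 − 4.410 = 16.787 N.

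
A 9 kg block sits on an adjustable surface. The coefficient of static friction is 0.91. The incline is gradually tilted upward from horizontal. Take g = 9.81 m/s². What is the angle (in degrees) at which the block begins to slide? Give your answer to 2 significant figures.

At the threshold of sliding, static friction is at its maximum μ_s N and exactly balances the weight component along the incline: mg sin θ = μ_s mg cos θ.
Hence tan θ = μ_s = 0.91, so θ = arctan(0.91) = 42.3022°.

42°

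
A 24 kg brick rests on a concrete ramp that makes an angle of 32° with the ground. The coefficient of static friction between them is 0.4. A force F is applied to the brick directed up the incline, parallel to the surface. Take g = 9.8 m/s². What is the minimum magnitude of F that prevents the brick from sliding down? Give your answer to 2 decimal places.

The normal force is N = mg cos 32° = 199.461 N. With F at its minimum the brick is on the verge of sliding down, so static friction is at its maximum μ_s N = 0.4 × 199.461 = 79.784 N and acts up the slope.
Equilibrium along the incline: F + μ_s N = mg sin 32°, so F = 124.637 − 79.784 = 44.853 N.

44.85 N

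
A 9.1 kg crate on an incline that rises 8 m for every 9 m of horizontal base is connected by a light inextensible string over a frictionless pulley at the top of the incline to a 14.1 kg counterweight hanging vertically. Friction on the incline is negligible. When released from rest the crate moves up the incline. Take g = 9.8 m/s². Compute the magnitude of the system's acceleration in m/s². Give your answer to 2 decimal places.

For the crate on the incline: the weight component along the slope is m₁g sin 41.63° = 9.1 × 9.8 × 0.6644 = 59.251 N and the normal force is N = m₁g cos 41.63° = 66.654 N.
Newton's second law for the crate (up-slope positive): T − 59.251 = 9.1 a. For the hanging counterweight (downward positive): 14.1 × 9.8 − T = 14.1 a.
Adding the two equations eliminates T: 78.929 = 23.2 a, so a = 3.4021 m/s².

3.40 m/s²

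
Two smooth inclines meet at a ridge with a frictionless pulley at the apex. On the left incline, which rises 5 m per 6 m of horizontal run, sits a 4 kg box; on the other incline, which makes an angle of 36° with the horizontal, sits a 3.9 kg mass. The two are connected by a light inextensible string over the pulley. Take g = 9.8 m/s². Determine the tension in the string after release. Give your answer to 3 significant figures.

Resolve each weight along its own incline: the 4 kg mass has component 4 × 9.8 × sin 39.81° = 25.095 N down its slope, and the 3.9 kg mass has 3.9 × 9.8 × sin 36° = 22.465 N down its slope.
The 4 kg side's 25.095 N exceeds the other side's 22.465 N, so that mass slides down and the 3.9 kg mass slides up. Taking that direction as positive, Newton's second law for the whole system gives 25.095 − 22.465 = (4 + 3.9) a, so a = 2.630 / 7.9 = 0.3329 m/s².
For the 3.9 kg mass (up-slope positive): T − 22.465 = 3.9 × 0.3329, so T = 23.763 N.

23.8 N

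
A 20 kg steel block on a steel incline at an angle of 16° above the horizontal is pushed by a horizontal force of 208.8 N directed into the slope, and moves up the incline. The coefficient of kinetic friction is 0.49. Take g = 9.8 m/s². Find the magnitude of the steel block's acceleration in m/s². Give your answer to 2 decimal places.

1.31 m/s²

The horizontal push has components F cos 16° = 208.8 × 0.9613 = 200.719 N up the incline and F sin 16° = 208.8 × 0.2756 = 57.545 N pressing into the surface.
The normal force is therefore N = mg cos 16° + F sin 16° = 188.415 + 57.545 = 245.960 N, and kinetic friction down the slope is μN = 0.49 × 245.960 = 120.520 N.
Along the incline: F cos 16° − mg sin 16° − μN = ma, so 200.719 − 54.018 − 120.520 = 20 a, giving a = 1.3090 m/s².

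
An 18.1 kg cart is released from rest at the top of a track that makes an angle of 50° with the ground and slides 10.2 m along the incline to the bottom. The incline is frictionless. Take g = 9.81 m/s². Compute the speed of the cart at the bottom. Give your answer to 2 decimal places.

12.38 m/s

The weight component along the incline is mg sin 50° = 136.020 N and the normal force is N = mg cos 50° = 114.134 N.
With no friction, a = g sin 50° = 7.5149 m/s².
Starting from rest over a distance of 10.2 m, v² = 2aL = 2 × 7.5149 × 10.2 = 153.3040, so v = 12.3816 m/s.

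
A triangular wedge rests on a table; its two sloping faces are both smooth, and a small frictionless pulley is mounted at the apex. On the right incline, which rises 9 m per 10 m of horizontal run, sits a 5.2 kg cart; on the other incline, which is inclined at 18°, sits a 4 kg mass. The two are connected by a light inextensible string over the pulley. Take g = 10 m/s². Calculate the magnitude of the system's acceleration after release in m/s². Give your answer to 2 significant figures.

2.4 m/s²

Resolve each weight along its own incline: the 5.2 kg mass has component 5.2 × 10 × sin 41.99° = 34.786 N down its slope, and the 4 kg mass has 4 × 10 × sin 18° = 12.361 N down its slope.
The 5.2 kg side's 34.786 N exceeds the other side's 12.361 N, so that mass slides down and the 4 kg mass slides up. Taking that direction as positive, Newton's second law for the whole system gives 34.786 − 12.361 = (5.2 + 4) a, so a = 22.425 / 9.2 = 2.4375 m/s².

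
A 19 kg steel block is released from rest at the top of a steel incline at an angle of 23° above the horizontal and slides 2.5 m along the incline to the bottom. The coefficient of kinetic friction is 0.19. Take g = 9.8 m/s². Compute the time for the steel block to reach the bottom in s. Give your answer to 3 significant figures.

1.54 s

The weight component along the incline is mg sin 23° = 72.754 N and the normal force is N = mg cos 23° = 171.398 N.
Friction up the slope is f = μN = 0.19 × 171.398 = 32.566 N, so the net downslope force is 72.754 − 32.566 = 40.188 N and a = 40.188 / 19 = 2.1152 m/s².
Starting from rest, L = ½at², so t = √(2L/a) = √(2 × 2.5 / 2.1152) = 1.5375 s.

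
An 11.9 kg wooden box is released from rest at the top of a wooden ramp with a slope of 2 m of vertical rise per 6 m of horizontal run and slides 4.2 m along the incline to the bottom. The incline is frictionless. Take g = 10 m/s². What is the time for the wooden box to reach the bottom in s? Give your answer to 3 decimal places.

1.630 s

The weight component along the incline is mg sin 18.43° = 37.631 N and the normal force is N = mg cos 18.43° = 112.893 N.
With no friction, a = g sin 18.43° = 3.1623 m/s².
Starting from rest, L = ½at², so t = √(2L/a) = √(2 × 4.2 / 3.1623) = 1.6298 s.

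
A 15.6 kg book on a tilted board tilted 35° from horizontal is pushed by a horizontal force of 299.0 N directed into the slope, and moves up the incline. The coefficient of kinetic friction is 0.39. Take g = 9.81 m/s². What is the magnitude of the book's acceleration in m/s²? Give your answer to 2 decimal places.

The horizontal push has components F cos 35° = 299.0 × 0.8192 = 244.941 N up the incline and F sin 35° = 299.0 × 0.5736 = 171.506 N pressing into the surface.
The normal force is therefore N = mg cos 35° + F sin 35° = 125.367 + 171.506 = 296.873 N, and kinetic friction down the slope is μN = 0.39 × 296.873 = 115.780 N.
Along the incline: F cos 35° − mg sin 35° − μN = ma, so 244.941 − 87.781 − 115.780 = 15.6 a, giving a = 2.6526 m/s².

2.65 m/s²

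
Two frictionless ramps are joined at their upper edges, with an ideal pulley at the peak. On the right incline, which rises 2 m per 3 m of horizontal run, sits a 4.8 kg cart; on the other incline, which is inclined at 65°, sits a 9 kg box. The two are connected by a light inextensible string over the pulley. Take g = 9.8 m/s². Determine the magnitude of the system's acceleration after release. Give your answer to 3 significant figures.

Resolve each weight along its own incline: the 4.8 kg mass has component 4.8 × 9.8 × sin 33.69° = 26.093 N down its slope, and the 9 kg mass has 9 × 9.8 × sin 65° = 79.936 N down its slope.
The 9 kg side's 79.936 N exceeds the other side's 26.093 N, so that mass slides down and the 4.8 kg mass slides up. Taking that direction as positive, Newton's second law for the whole system gives 79.936 − 26.093 = (4.8 + 9) a, so a = 53.843 / 13.8 = 3.9017 m/s².

3.90 m/s²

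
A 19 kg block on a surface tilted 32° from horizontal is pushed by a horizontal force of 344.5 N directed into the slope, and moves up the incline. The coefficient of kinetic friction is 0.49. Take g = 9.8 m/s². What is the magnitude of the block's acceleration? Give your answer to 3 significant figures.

1.40 m/s²

The horizontal push has components F cos 32° = 344.5 × 0.8480 = 292.136 N up the incline and F sin 32° = 344.5 × 0.5299 = 182.551 N pressing into the surface.
The normal force is therefore N = mg cos 32° + F sin 32° = 157.898 + 182.551 = 340.449 N, and kinetic friction down the slope is μN = 0.49 × 340.449 = 166.820 N.
Along the incline: F cos 32° − mg sin 32° − μN = ma, so 292.136 − 98.667 − 166.820 = 19 a, giving a = 1.4026 m/s².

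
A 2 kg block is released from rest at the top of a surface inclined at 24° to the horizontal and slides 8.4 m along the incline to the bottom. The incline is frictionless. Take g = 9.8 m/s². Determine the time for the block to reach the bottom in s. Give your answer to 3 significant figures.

2.05 s

The weight component along the incline is mg sin 24° = 7.972 N and the normal force is N = mg cos 24° = 17.905 N.
With no friction, a = g sin 24° = 3.9860 m/s².
Starting from rest, L = ½at², so t = √(2L/a) = √(2 × 8.4 / 3.9860) = 2.0530 s.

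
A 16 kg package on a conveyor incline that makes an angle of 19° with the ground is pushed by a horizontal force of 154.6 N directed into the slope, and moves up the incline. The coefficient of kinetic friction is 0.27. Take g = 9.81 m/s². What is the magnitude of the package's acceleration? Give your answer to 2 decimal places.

The horizontal push has components F cos 19° = 154.6 × 0.9455 = 146.174 N up the incline and F sin 19° = 154.6 × 0.3256 = 50.338 N pressing into the surface.
The normal force is therefore N = mg cos 19° + F sin 19° = 148.406 + 50.338 = 198.744 N, and kinetic friction down the slope is μN = 0.27 × 198.744 = 53.661 N.
Along the incline: F cos 19° − mg sin 19° − μN = ma, so 146.174 − 51.106 − 53.661 = 16 a, giving a = 2.5879 m/s².

2.59 m/s²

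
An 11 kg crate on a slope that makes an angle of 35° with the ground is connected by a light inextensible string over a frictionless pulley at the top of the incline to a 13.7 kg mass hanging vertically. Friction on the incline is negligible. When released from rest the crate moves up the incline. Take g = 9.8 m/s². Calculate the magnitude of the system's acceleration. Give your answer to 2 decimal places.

For the crate on the incline: the weight component along the slope is m₁g sin 35° = 11 × 9.8 × 0.5736 = 61.834 N and the normal force is N = m₁g cos 35° = 88.305 N.
Newton's second law for the crate (up-slope positive): T − 61.834 = 11 a. For the hanging mass (downward positive): 13.7 × 9.8 − T = 13.7 a.
Adding the two equations eliminates T: 72.426 = 24.7 a, so a = 2.9322 m/s².

2.93 m/s²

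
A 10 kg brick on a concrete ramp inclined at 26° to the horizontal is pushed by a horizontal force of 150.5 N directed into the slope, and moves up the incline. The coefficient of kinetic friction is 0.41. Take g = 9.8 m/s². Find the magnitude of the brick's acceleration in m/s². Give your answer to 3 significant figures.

2.91 m/s²

The horizontal push has components F cos 26° = 150.5 × 0.8988 = 135.269 N up the incline and F sin 26° = 150.5 × 0.4384 = 65.979 N pressing into the surface.
The normal force is therefore N = mg cos 26° + F sin 26° = 88.082 + 65.979 = 154.061 N, and kinetic friction down the slope is μN = 0.41 × 154.061 = 63.165 N.
Along the incline: F cos 26° − mg sin 26° − μN = ma, so 135.269 − 42.963 − 63.165 = 10 a, giving a = 2.9141 m/s².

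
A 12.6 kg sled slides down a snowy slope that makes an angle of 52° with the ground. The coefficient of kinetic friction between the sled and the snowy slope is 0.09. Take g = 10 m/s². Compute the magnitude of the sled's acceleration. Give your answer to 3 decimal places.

7.326 m/s²

Resolving the weight along the incline: the component pulling the sled down the slope is mg sin 52° = 12.6 × 10 × 0.7880 = 99.288 N, and the normal force is N = mg cos 52° = 12.6 × 10 × 0.6157 = 77.578 N.
Kinetic friction acts up the slope with magnitude f = μN = 0.09 × 77.578 = 6.982 N.
Net force along the incline is 99.288 − 6.982 = 92.306 N, so a = 92.306 / 12.6 = 7.3259 m/s².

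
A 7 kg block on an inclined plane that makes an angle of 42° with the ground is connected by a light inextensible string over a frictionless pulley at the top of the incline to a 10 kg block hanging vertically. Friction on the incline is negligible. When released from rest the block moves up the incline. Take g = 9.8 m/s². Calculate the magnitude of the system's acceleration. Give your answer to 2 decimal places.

3.06 m/s²

For the block on the incline: the weight component along the slope is m₁g sin 42° = 7 × 9.8 × 0.6691 = 45.900 N and the normal force is N = m₁g cos 42° = 50.980 N.
Newton's second law for the block (up-slope positive): T − 45.900 = 7 a. For the hanging block (downward positive): 10 × 9.8 − T = 10 a.
Adding the two equations eliminates T: 52.100 = 17 a, so a = 3.0647 m/s².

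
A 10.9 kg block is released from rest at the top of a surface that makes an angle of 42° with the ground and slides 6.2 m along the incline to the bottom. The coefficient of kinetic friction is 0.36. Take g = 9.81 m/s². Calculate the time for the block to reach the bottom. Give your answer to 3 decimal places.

The weight component along the incline is mg sin 42° = 71.549 N and the normal force is N = mg cos 42° = 79.464 N.
Friction up the slope is f = μN = 0.36 × 79.464 = 28.607 N, so the net downslope force is 71.549 − 28.607 = 42.942 N and a = 42.942 / 10.9 = 3.9396 m/s².
Starting from rest, L = ½at², so t = √(2L/a) = √(2 × 6.2 / 3.9396) = 1.7741 s.

1.774 s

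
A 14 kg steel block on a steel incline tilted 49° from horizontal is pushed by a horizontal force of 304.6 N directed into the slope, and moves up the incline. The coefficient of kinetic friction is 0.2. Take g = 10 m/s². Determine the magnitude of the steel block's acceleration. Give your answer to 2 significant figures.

2.1 m/s²

The horizontal push has components F cos 49° = 304.6 × 0.6561 = 199.848 N up the incline and F sin 49° = 304.6 × 0.7547 = 229.882 N pressing into the surface.
The normal force is therefore N = mg cos 49° + F sin 49° = 91.854 + 229.882 = 321.736 N, and kinetic friction down the slope is μN = 0.2 × 321.736 = 64.347 N.
Along the incline: F cos 49° − mg sin 49° − μN = ma, so 199.848 − 105.658 − 64.347 = 14 a, giving a = 2.1316 m/s².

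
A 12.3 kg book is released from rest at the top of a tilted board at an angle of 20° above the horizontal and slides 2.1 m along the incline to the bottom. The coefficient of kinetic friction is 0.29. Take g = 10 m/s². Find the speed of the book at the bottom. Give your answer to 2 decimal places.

1.71 m/s

The weight component along the incline is mg sin 20° = 42.068 N and the normal force is N = mg cos 20° = 115.582 N.
Friction up the slope is f = μN = 0.29 × 115.582 = 33.519 N, so the net downslope force is 42.068 − 33.519 = 8.549 N and a = 8.549 / 12.3 = 0.6950 m/s².
Starting from rest over a distance of 2.1 m, v² = 2aL = 2 × 0.6950 × 2.1 = 2.9190, so v = 1.7085 m/s.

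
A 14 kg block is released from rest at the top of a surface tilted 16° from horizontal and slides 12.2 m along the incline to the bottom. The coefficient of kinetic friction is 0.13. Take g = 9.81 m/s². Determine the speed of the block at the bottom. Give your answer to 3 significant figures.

The weight component along the incline is mg sin 16° = 37.856 N and the normal force is N = mg cos 16° = 132.020 N.
Friction up the slope is f = μN = 0.13 × 132.020 = 17.163 N, so the net downslope force is 37.856 − 17.163 = 20.693 N and a = 20.693 / 14 = 1.4781 m/s².
Starting from rest over a distance of 12.2 m, v² = 2aL = 2 × 1.4781 × 12.2 = 36.0656, so v = 6.0055 m/s.

6.01 m/s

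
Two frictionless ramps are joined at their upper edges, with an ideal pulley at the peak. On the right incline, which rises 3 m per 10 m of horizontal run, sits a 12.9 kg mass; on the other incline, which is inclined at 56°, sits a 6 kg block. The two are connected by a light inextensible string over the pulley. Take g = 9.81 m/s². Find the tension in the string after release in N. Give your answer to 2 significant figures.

45 N

Resolve each weight along its own incline: the 12.9 kg mass has component 12.9 × 9.81 × sin 16.70° = 36.364 N down its slope, and the 6 kg mass has 6 × 9.81 × sin 56° = 48.797 N down its slope.
The 6 kg side's 48.797 N exceeds the other side's 36.364 N, so that mass slides down and the 12.9 kg mass slides up. Taking that direction as positive, Newton's second law for the whole system gives 48.797 − 36.364 = (12.9 + 6) a, so a = 12.433 / 18.9 = 0.6578 m/s².
For the 12.9 kg mass (up-slope positive): T − 36.364 = 12.9 × 0.6578, so T = 44.850 N.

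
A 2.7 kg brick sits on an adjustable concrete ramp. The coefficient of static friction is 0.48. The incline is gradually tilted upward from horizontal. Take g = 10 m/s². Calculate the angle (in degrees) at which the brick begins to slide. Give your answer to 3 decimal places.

At the threshold of sliding, static friction is at its maximum μ_s N and exactly balances the weight component along the incline: mg sin θ = μ_s mg cos θ.
Hence tan θ = μ_s = 0.48, so θ = arctan(0.48) = 25.6410°.

25.641°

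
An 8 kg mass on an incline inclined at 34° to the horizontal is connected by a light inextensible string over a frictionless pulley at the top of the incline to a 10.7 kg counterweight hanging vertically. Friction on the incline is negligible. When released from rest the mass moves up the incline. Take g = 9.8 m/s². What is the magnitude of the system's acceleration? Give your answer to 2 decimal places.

For the mass on the incline: the weight component along the slope is m₁g sin 34° = 8 × 9.8 × 0.5592 = 43.841 N and the normal force is N = m₁g cos 34° = 64.997 N.
Newton's second law for the mass (up-slope positive): T − 43.841 = 8 a. For the hanging counterweight (downward positive): 10.7 × 9.8 − T = 10.7 a.
Adding the two equations eliminates T: 61.019 = 18.7 a, so a = 3.2630 m/s².

3.26 m/s²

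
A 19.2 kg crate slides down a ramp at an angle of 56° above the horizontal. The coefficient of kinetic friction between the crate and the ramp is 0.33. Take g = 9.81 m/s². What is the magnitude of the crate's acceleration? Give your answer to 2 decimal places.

Resolving the weight along the incline: the component pulling the crate down the slope is mg sin 56° = 19.2 × 9.81 × 0.8290 = 156.144 N, and the normal force is N = mg cos 56° = 19.2 × 9.81 × 0.5592 = 105.326 N.
Kinetic friction acts up the slope with magnitude f = μN = 0.33 × 105.326 = 34.758 N.
Net force along the incline is 156.144 − 34.758 = 121.386 N, so a = 121.386 / 19.2 = 6.3222 m/s².

6.32 m/s²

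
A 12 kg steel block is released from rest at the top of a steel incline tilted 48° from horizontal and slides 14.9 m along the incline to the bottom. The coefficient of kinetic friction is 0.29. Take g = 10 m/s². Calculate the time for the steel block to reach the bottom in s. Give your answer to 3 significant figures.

2.33 s

The weight component along the incline is mg sin 48° = 89.177 N and the normal force is N = mg cos 48° = 80.296 N.
Friction up the slope is f = μN = 0.29 × 80.296 = 23.286 N, so the net downslope force is 89.177 − 23.286 = 65.891 N and a = 65.891 / 12 = 5.4909 m/s².
Starting from rest, L = ½at², so t = √(2L/a) = √(2 × 14.9 / 5.4909) = 2.3296 s.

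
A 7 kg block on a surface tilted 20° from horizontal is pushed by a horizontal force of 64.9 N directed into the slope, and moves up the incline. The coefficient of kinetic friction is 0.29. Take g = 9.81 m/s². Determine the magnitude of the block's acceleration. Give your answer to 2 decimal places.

1.76 m/s²

The horizontal push has components F cos 20° = 64.9 × 0.9397 = 60.987 N up the incline and F sin 20° = 64.9 × 0.3420 = 22.196 N pressing into the surface.
The normal force is therefore N = mg cos 20° + F sin 20° = 64.529 + 22.196 = 86.725 N, and kinetic friction down the slope is μN = 0.29 × 86.725 = 25.150 N.
Along the incline: F cos 20° − mg sin 20° − μN = ma, so 60.987 − 23.485 − 25.150 = 7 a, giving a = 1.7646 m/s².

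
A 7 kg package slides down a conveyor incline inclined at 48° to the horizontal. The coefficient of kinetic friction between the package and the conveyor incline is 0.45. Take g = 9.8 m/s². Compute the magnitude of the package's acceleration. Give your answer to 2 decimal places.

Resolving the weight along the incline: the component pulling the package down the slope is mg sin 48° = 7 × 9.8 × 0.7431 = 50.977 N, and the normal force is N = mg cos 48° = 7 × 9.8 × 0.6691 = 45.900 N.
Kinetic friction acts up the slope with magnitude f = μN = 0.45 × 45.900 = 20.655 N.
Net force along the incline is 50.977 − 20.655 = 30.322 N, so a = 30.322 / 7 = 4.3317 m/s².

4.33 m/s²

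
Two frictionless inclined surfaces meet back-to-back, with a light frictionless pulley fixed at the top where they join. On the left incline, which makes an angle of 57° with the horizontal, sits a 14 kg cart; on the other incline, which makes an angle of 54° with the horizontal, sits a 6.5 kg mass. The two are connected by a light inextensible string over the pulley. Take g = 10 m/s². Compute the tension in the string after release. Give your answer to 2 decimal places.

Resolve each weight along its own incline: the 14 kg mass has component 14 × 10 × sin 57° = 117.414 N down its slope, and the 6.5 kg mass has 6.5 × 10 × sin 54° = 52.586 N down its slope.
The 14 kg side's 117.414 N exceeds the other side's 52.586 N, so that mass slides down and the 6.5 kg mass slides up. Taking that direction as positive, Newton's second law for the whole system gives 117.414 − 52.586 = (14 + 6.5) a, so a = 64.828 / 20.5 = 3.1623 m/s².
For the 6.5 kg mass (up-slope positive): T − 52.586 = 6.5 × 3.1623, so T = 73.141 N.

73.14 N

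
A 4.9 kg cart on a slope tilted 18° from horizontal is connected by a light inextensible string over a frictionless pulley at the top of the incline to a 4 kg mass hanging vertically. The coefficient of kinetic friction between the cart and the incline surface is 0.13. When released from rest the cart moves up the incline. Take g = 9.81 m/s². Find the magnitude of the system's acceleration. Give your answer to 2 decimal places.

2.07 m/s²

For the cart on the incline: the weight component along the slope is m₁g sin 18° = 4.9 × 9.81 × 0.3090 = 14.853 N and the normal force is N = m₁g cos 18° = 45.716 N.
Kinetic friction opposes the cart's motion up the incline: f = μN = 0.13 × 45.716 = 5.943 N acting down the slope.
Newton's second law for the cart (up-slope positive): T − 14.853 − 5.943 = 4.9 a. For the hanging mass (downward positive): 4 × 9.81 − T = 4 a.
Adding the two equations eliminates T: 18.444 = 8.9 a, so a = 2.0724 m/s².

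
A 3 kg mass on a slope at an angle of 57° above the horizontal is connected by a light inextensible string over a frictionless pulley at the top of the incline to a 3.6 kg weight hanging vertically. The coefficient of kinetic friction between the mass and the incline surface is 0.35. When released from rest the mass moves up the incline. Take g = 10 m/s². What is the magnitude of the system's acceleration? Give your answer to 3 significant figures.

For the mass on the incline: the weight component along the slope is m₁g sin 57° = 3 × 10 × 0.8387 = 25.161 N and the normal force is N = m₁g cos 57° = 16.339 N.
Kinetic friction opposes the mass's motion up the incline: f = μN = 0.35 × 16.339 = 5.719 N acting down the slope.
Newton's second law for the mass (up-slope positive): T − 25.161 − 5.719 = 3 a. For the hanging weight (downward positive): 3.6 × 10 − T = 3.6 a.
Adding the two equations eliminates T: 5.120 = 6.6 a, so a = 0.7758 m/s².

0.776 m/s²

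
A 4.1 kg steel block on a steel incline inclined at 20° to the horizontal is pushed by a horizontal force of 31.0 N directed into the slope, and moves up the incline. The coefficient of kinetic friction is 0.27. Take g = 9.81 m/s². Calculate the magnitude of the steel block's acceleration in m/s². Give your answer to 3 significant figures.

The horizontal push has components F cos 20° = 31.0 × 0.9397 = 29.131 N up the incline and F sin 20° = 31.0 × 0.3420 = 10.602 N pressing into the surface.
The normal force is therefore N = mg cos 20° + F sin 20° = 37.796 + 10.602 = 48.398 N, and kinetic friction down the slope is μN = 0.27 × 48.398 = 13.067 N.
Along the incline: F cos 20° − mg sin 20° − μN = ma, so 29.131 − 13.756 − 13.067 = 4.1 a, giving a = 0.5629 m/s².

0.563 m/s²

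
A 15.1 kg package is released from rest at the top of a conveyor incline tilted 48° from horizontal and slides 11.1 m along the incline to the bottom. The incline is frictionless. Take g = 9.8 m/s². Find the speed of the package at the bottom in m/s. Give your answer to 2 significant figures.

13 m/s

The weight component along the incline is mg sin 48° = 109.971 N and the normal force is N = mg cos 48° = 99.018 N.
With no friction, a = g sin 48° = 7.2828 m/s².
Starting from rest over a distance of 11.1 m, v² = 2aL = 2 × 7.2828 × 11.1 = 161.6782, so v = 12.7153 m/s.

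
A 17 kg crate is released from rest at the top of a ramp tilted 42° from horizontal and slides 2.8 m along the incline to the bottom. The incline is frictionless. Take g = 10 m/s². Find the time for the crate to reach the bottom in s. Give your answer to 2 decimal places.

0.91 s

The weight component along the incline is mg sin 42° = 113.752 N and the normal force is N = mg cos 42° = 126.335 N.
With no friction, a = g sin 42° = 6.6913 m/s².
Starting from rest, L = ½at², so t = √(2L/a) = √(2 × 2.8 / 6.6913) = 0.9148 s.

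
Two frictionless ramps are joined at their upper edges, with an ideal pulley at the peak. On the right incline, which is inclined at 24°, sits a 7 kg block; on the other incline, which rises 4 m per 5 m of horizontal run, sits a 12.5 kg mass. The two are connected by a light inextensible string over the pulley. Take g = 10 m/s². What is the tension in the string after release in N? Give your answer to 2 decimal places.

46.28 N

Resolve each weight along its own incline: the 7 kg mass has component 7 × 10 × sin 24° = 28.472 N down its slope, and the 12.5 kg mass has 12.5 × 10 × sin 38.66° = 78.087 N down its slope.
The 12.5 kg side's 78.087 N exceeds the other side's 28.472 N, so that mass slides down and the 7 kg mass slides up. Taking that direction as positive, Newton's second law for the whole system gives 78.087 − 28.472 = (7 + 12.5) a, so a = 49.615 / 19.5 = 2.5444 m/s².
For the 7 kg mass (up-slope positive): T − 28.472 = 7 × 2.5444, so T = 46.283 N.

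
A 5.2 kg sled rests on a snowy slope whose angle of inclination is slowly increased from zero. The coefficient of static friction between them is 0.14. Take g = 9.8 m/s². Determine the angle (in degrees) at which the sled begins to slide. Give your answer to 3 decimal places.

7.970°

At the threshold of sliding, static friction is at its maximum μ_s N and exactly balances the weight component along the incline: mg sin θ = μ_s mg cos θ.
Hence tan θ = μ_s = 0.14, so θ = arctan(0.14) = 7.9696°.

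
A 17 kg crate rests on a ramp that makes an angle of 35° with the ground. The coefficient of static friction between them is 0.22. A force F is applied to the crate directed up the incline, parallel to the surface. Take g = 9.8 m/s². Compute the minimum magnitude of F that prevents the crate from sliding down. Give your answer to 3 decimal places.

The normal force is N = mg cos 35° = 136.471 N. With F at its minimum the crate is on the verge of sliding down, so static friction is at its maximum μ_s N = 0.22 × 136.471 = 30.024 N and acts up the slope.
Equilibrium along the incline: F + μ_s N = mg sin 35°, so F = 95.558 − 30.024 = 65.534 N.

65.534 N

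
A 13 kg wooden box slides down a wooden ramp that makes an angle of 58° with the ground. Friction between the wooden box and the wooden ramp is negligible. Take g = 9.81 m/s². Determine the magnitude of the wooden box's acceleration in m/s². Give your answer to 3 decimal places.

Resolving the weight along the incline: the component pulling the wooden box down the slope is mg sin 58° = 13 × 9.81 × 0.8480 = 108.145 N, and the normal force is N = mg cos 58° = 13 × 9.81 × 0.5299 = 67.578 N.
With no friction the net force along the incline is 108.145 N, so a = g sin 58° = 108.145 / 13 = 8.3188 m/s².

8.319 m/s²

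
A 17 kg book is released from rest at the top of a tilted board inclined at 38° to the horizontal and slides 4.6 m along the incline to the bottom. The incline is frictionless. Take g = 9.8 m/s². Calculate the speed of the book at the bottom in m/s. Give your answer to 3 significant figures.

7.45 m/s

The weight component along the incline is mg sin 38° = 102.569 N and the normal force is N = mg cos 38° = 131.283 N.
With no friction, a = g sin 38° = 6.0335 m/s².
Starting from rest over a distance of 4.6 m, v² = 2aL = 2 × 6.0335 × 4.6 = 55.5082, so v = 7.4504 m/s.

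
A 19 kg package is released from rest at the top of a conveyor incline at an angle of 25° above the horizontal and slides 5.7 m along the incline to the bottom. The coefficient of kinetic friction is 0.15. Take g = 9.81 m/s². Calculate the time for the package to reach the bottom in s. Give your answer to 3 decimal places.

The weight component along the incline is mg sin 25° = 78.772 N and the normal force is N = mg cos 25° = 168.927 N.
Friction up the slope is f = μN = 0.15 × 168.927 = 25.339 N, so the net downslope force is 78.772 − 25.339 = 53.433 N and a = 53.433 / 19 = 2.8123 m/s².
Starting from rest, L = ½at², so t = √(2L/a) = √(2 × 5.7 / 2.8123) = 2.0134 s.

2.013 s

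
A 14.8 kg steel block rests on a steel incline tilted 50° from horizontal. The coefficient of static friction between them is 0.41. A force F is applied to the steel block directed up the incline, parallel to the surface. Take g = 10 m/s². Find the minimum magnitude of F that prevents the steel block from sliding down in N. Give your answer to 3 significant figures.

The normal force is N = mg cos 50° = 95.133 N. With F at its minimum the steel block is on the verge of sliding down, so static friction is at its maximum μ_s N = 0.41 × 95.133 = 39.005 N and acts up the slope.
Equilibrium along the incline: F + μ_s N = mg sin 50°, so F = 113.375 − 39.005 = 74.370 N.

74.4 N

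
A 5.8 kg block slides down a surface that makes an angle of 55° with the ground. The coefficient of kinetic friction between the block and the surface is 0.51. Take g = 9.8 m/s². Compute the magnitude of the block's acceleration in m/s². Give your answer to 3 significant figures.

Resolving the weight along the incline: the component pulling the block down the slope is mg sin 55° = 5.8 × 9.8 × 0.8192 = 46.563 N, and the normal force is N = mg cos 55° = 5.8 × 9.8 × 0.5736 = 32.603 N.
Kinetic friction acts up the slope with magnitude f = μN = 0.51 × 32.603 = 16.628 N.
Net force along the incline is 46.563 − 16.628 = 29.935 N, so a = 29.935 / 5.8 = 5.1612 m/s².

5.16 m/s²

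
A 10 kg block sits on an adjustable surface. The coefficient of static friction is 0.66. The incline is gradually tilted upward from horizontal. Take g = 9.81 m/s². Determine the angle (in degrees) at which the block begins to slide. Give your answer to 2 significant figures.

At the threshold of sliding, static friction is at its maximum μ_s N and exactly balances the weight component along the incline: mg sin θ = μ_s mg cos θ.
Hence tan θ = μ_s = 0.66, so θ = arctan(0.66) = 33.4248°.

33°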